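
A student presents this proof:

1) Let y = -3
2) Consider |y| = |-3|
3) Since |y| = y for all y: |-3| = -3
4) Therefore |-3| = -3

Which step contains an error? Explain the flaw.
Step 3: Since |y| = y for all y: |-3| = -3

Step 3 incorrectly states that |y| = y for all y. The correct definition is |y| = y when y >= 0, and |y| = -y when y < 0. Since -3 < 0, we have |-3| = -(-3) = 3, not -3.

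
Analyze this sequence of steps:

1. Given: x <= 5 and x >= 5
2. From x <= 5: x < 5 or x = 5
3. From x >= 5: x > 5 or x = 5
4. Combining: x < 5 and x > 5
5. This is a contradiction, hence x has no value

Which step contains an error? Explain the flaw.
Step 4: Combining: x < 5 and x > 5

Step 4 incorrectly combines the conditions. From x <= 5 and x >= 5, the intersection is x = 5. The error treats the 'or' cases as 'and' requirements. The correct conclusion is that x = 5 is the unique solution, not that no solution exists.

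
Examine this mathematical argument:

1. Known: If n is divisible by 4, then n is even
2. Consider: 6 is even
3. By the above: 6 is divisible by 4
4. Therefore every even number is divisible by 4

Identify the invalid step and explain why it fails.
Step 3: By the above: 6 is divisible by 4

Step 3 commits the fallacy of affirming the consequent. The known fact 'divisible by 4 → even' does NOT imply 'even → divisible by 4'. That would be the converse, which is false. For example, 6 is even but 6 ÷ 4 = 1.50, which is not an integer.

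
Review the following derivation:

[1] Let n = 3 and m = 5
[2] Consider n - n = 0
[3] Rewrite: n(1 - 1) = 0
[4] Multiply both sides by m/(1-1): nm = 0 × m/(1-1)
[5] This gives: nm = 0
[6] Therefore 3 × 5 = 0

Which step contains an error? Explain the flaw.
Step 4: Multiply both sides by m/(1-1): nm = 0 × m/(1-1)

Step 4 multiplies both sides by m/(1-1). However, 1-1 = 0, so this is multiplication by m/0, which is undefined. We cannot multiply by an undefined expression.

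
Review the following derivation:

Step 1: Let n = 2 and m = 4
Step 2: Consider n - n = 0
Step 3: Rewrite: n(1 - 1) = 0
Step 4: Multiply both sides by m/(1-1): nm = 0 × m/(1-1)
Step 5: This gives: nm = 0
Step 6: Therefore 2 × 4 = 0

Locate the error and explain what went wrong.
Step 4: Multiply both sides by m/(1-1): nm = 0 × m/(1-1)

Step 4 multiplies both sides by m/(1-1). However, 1-1 = 0, so this is multiplication by m/0, which is undefined. We cannot multiply by an undefined expression.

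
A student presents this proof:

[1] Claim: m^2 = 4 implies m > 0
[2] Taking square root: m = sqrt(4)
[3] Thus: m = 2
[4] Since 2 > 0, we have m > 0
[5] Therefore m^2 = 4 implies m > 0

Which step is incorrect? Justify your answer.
Step 2: Taking square root: m = sqrt(4)

Step 2 takes the square root and assumes the positive root only. The equation m^2 = 4 actually has two solutions: m = 2 and m = -2. The proof silently assumes m > 0 without justification, then uses this assumption to conclude m > 0, which is circular. The counterexample m = -2 shows the claim is false.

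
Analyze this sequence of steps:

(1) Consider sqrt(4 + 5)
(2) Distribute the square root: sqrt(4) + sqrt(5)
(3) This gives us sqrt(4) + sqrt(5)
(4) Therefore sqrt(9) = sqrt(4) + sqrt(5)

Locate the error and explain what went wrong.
Step 2: Distribute the square root: sqrt(4) + sqrt(5)

Step 2 incorrectly 'distributes' the square root over addition. The square root function does not distribute: sqrt(a + b) ≠ sqrt(a) + sqrt(b). In fact, sqrt(4 + 5) = sqrt(9) ≈ 3.0000, while sqrt(4) + sqrt(5) ≈ 4.2361.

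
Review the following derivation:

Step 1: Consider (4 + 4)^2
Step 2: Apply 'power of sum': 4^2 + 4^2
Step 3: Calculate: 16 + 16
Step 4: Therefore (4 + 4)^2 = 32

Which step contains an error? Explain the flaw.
Step 2: Apply 'power of sum': 4^2 + 4^2

Step 2 incorrectly applies a non-existent rule '(a+b)^n = a^n + b^n'. This is false in general. The correct expansion uses the binomial theorem. The actual value is (4 + 4)^2 = 8^2 = 64, not 32.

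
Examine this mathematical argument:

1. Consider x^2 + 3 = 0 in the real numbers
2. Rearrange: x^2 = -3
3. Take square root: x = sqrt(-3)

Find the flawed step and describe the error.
Step 3: Take square root: x = sqrt(-3)

Step 3 takes the square root of -3, which is negative. In the real number system, the square root of a negative number is undefined. The equation x^2 + 3 = 0 has no real solutions. Square roots of negative numbers only exist in the complex numbers.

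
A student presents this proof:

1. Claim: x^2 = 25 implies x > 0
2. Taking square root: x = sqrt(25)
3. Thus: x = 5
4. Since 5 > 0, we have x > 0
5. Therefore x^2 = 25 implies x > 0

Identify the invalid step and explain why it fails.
Step 2: Taking square root: x = sqrt(25)

Step 2 takes the square root and assumes the positive root only. The equation x^2 = 25 actually has two solutions: x = 5 and x = -5. The proof silently assumes x > 0 without justification, then uses this assumption to conclude x > 0, which is circular. The counterexample x = -5 shows the claim is false.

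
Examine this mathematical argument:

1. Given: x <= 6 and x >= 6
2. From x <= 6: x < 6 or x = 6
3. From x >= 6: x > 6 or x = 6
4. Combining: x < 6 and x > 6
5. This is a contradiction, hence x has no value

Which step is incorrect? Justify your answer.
Step 4: Combining: x < 6 and x > 6

Step 4 incorrectly combines the conditions. From x <= 6 and x >= 6, the intersection is x = 6. The error treats the 'or' cases as 'and' requirements. The correct conclusion is that x = 6 is the unique solution, not that no solution exists.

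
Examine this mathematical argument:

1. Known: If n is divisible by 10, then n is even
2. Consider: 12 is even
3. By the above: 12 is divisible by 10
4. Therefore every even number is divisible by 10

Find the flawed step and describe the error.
Step 3: By the above: 12 is divisible by 10

Step 3 commits the fallacy of affirming the consequent. The known fact 'divisible by 10 → even' does NOT imply 'even → divisible by 10'. That would be the converse, which is false. For example, 12 is even but 12 ÷ 10 = 1.20, which is not an integer.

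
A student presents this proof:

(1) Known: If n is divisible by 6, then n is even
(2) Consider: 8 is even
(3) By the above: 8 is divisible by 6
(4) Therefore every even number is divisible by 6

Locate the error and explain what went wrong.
Step 3: By the above: 8 is divisible by 6

Step 3 commits the fallacy of affirming the consequent. The known fact 'divisible by 6 → even' does NOT imply 'even → divisible by 6'. That would be the converse, which is false. For example, 8 is even but 8 ÷ 6 = 1.33, which is not an integer.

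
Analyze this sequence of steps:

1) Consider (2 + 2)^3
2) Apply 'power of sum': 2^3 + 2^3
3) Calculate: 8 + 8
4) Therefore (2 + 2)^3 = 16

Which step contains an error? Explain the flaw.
Step 2: Apply 'power of sum': 2^3 + 2^3

Step 2 incorrectly applies a non-existent rule '(a+b)^n = a^n + b^n'. This is false in general. The correct expansion uses the binomial theorem. The actual value is (2 + 2)^3 = 4^3 = 64, not 16.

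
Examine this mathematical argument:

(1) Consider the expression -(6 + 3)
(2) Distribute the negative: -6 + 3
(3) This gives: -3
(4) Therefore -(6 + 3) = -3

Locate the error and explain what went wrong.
Step 2: Distribute the negative: -6 + 3

Step 2 incorrectly distributes the negative sign. The correct distribution is -(6 + 3) = -6 - 3 = -9. The negative must be applied to both terms, not just the first. The error treats -(6 + 3) as -6 + 3, which equals -3 instead of -9.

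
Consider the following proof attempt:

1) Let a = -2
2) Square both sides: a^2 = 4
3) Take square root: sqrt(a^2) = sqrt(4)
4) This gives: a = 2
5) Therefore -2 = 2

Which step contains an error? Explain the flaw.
Step 4: This gives: a = 2

Step 4 incorrectly states that sqrt(a^2) = a. The correct identity is sqrt(a^2) = |a|. Since a = -2 < 0, we have sqrt(a^2) = |-2| = 2, not a = -2.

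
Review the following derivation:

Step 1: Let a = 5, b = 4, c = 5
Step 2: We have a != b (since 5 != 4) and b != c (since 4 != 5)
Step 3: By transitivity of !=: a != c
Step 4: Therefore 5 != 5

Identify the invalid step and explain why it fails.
Step 3: By transitivity of !=: a != c

Step 3 incorrectly applies transitivity to the '!=' relation. Transitivity states: if a R b and b R c, then a R c. However, '!=' is not transitive. Counterexample: 5 != 4 and 4 != 5, but 5 = 5 (both equal 5). Transitivity holds for relations like <, <=, =, but not for !=.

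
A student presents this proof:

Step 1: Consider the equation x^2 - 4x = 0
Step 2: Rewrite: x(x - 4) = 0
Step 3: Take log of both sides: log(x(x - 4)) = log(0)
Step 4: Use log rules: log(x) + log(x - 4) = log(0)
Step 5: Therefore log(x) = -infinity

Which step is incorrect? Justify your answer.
Step 3: Take log of both sides: log(x(x - 4)) = log(0)

Step 3 takes the logarithm of both sides, resulting in log(0) on the right side. The logarithm is only defined for positive numbers; log(0) is undefined (approaches negative infinity). This operation is invalid.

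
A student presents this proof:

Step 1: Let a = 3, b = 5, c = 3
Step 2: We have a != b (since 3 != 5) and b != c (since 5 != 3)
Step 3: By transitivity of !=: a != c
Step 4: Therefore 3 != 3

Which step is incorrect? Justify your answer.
Step 3: By transitivity of !=: a != c

Step 3 incorrectly applies transitivity to the '!=' relation. Transitivity states: if a R b and b R c, then a R c. However, '!=' is not transitive. Counterexample: 3 != 5 and 5 != 3, but 3 = 3 (both equal 3). Transitivity holds for relations like <, <=, =, but not for !=.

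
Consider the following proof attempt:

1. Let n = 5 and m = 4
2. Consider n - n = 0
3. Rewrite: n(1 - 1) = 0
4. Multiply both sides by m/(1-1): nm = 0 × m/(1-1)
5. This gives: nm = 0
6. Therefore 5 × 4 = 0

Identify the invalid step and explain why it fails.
Step 4: Multiply both sides by m/(1-1): nm = 0 × m/(1-1)

Step 4 multiplies both sides by m/(1-1). However, 1-1 = 0, so this is multiplication by m/0, which is undefined. We cannot multiply by an undefined expression.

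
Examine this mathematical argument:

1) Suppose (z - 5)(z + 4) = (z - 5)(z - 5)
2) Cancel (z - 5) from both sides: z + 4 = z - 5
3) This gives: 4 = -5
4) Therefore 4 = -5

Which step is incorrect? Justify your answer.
Step 2: Cancel (z - 5) from both sides: z + 4 = z - 5

Step 2 cancels (z - 5) from both sides. This is only valid if (z - 5) ≠ 0, i.e., z ≠ 5. When z = 5, both sides equal zero regardless of the other factors. The correct approach requires considering z = 5 as a separate case.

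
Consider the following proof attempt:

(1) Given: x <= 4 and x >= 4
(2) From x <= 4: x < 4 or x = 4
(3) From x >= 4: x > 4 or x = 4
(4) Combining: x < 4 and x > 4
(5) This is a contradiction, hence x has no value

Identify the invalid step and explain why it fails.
Step 4: Combining: x < 4 and x > 4

Step 4 incorrectly combines the conditions. From x <= 4 and x >= 4, the intersection is x = 4. The error treats the 'or' cases as 'and' requirements. The correct conclusion is that x = 4 is the unique solution, not that no solution exists.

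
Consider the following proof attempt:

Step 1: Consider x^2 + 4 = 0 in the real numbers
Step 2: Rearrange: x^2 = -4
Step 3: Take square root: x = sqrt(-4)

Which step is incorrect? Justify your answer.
Step 3: Take square root: x = sqrt(-4)

Step 3 takes the square root of -4, which is negative. In the real number system, the square root of a negative number is undefined. The equation x^2 + 4 = 0 has no real solutions. Square roots of negative numbers only exist in the complex numbers.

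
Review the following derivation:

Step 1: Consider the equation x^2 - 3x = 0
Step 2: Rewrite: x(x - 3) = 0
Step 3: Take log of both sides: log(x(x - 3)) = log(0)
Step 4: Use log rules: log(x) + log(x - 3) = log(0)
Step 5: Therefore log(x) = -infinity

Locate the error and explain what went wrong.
Step 3: Take log of both sides: log(x(x - 3)) = log(0)

Step 3 takes the logarithm of both sides, resulting in log(0) on the right side. The logarithm is only defined for positive numbers; log(0) is undefined (approaches negative infinity). This operation is invalid.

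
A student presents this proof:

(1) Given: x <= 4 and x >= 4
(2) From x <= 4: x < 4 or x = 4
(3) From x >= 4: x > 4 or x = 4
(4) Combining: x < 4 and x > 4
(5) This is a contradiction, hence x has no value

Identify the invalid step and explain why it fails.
Step 4: Combining: x < 4 and x > 4

Step 4 incorrectly combines the conditions. From x <= 4 and x >= 4, the intersection is x = 4. The error treats the 'or' cases as 'and' requirements. The correct conclusion is that x = 4 is the unique solution, not that no solution exists.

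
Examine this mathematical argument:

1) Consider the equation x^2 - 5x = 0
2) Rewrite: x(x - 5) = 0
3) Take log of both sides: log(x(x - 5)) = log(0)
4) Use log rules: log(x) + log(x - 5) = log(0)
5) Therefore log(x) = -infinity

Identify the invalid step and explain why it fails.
Step 3: Take log of both sides: log(x(x - 5)) = log(0)

Step 3 takes the logarithm of both sides, resulting in log(0) on the right side. The logarithm is only defined for positive numbers; log(0) is undefined (approaches negative infinity). This operation is invalid.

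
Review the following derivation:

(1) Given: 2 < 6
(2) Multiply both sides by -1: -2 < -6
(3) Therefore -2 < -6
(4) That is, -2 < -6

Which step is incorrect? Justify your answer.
Step 2: Multiply both sides by -1: -2 < -6

Step 2 multiplies both sides by -1 but fails to reverse the inequality sign. When multiplying (or dividing) an inequality by a negative number, the direction must be reversed. Since 2 < 6, we should get -2 > -6, i.e., -2 > -6.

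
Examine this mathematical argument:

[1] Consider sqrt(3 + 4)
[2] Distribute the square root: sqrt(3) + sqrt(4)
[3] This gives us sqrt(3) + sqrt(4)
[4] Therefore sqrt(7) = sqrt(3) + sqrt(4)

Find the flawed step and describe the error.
Step 2: Distribute the square root: sqrt(3) + sqrt(4)

Step 2 incorrectly 'distributes' the square root over addition. The square root function does not distribute: sqrt(a + b) ≠ sqrt(a) + sqrt(b). In fact, sqrt(3 + 4) = sqrt(7) ≈ 2.6458, while sqrt(3) + sqrt(4) ≈ 3.7321.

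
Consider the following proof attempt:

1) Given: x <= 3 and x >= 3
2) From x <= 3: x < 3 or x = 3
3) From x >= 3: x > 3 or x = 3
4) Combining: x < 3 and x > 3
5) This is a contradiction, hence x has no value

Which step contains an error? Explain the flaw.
Step 4: Combining: x < 3 and x > 3

Step 4 incorrectly combines the conditions. From x <= 3 and x >= 3, the intersection is x = 3. The error treats the 'or' cases as 'and' requirements. The correct conclusion is that x = 3 is the unique solution, not that no solution exists.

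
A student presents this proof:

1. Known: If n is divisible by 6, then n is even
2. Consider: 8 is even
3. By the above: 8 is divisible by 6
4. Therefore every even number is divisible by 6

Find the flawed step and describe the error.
Step 3: By the above: 8 is divisible by 6

Step 3 commits the fallacy of affirming the consequent. The known fact 'divisible by 6 → even' does NOT imply 'even → divisible by 6'. That would be the converse, which is false. For example, 8 is even but 8 ÷ 6 = 1.33, which is not an integer.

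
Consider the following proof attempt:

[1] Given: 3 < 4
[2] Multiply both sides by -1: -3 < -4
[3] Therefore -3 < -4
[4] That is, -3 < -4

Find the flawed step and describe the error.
Step 2: Multiply both sides by -1: -3 < -4

Step 2 multiplies both sides by -1 but fails to reverse the inequality sign. When multiplying (or dividing) an inequality by a negative number, the direction must be reversed. Since 3 < 4, we should get -3 > -4, i.e., -3 > -4.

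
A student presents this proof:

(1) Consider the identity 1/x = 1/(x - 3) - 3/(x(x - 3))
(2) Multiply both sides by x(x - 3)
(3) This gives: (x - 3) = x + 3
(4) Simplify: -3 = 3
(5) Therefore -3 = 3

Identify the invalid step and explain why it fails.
Step 3: This gives: (x - 3) = x + 3

Step 3 makes a sign error when clearing denominators. Multiplying -3/(x(x - 3)) by x(x - 3) gives -3, not +3. The correct result is (x - 3) = x - 3, which is trivially true, not (x - 3) = x + 3. (Step 1 is a valid identity: 1/(x - 3) - 3/(x(x - 3)) = (x - 3)/(x(x - 3)) = 1/x.)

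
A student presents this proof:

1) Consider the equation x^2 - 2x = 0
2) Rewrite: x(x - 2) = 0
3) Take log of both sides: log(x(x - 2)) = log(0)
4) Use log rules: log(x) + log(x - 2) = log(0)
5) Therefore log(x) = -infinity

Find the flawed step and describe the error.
Step 3: Take log of both sides: log(x(x - 2)) = log(0)

Step 3 takes the logarithm of both sides, resulting in log(0) on the right side. The logarithm is only defined for positive numbers; log(0) is undefined (approaches negative infinity). This operation is invalid.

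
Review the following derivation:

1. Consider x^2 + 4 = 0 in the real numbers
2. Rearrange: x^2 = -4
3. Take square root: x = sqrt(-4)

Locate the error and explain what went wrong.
Step 3: Take square root: x = sqrt(-4)

Step 3 takes the square root of -4, which is negative. In the real number system, the square root of a negative number is undefined. The equation x^2 + 4 = 0 has no real solutions. Square roots of negative numbers only exist in the complex numbers.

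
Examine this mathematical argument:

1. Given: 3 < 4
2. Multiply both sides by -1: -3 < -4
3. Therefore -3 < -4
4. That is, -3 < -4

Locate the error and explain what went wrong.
Step 2: Multiply both sides by -1: -3 < -4

Step 2 multiplies both sides by -1 but fails to reverse the inequality sign. When multiplying (or dividing) an inequality by a negative number, the direction must be reversed. Since 3 < 4, we should get -3 > -4, i.e., -3 > -4.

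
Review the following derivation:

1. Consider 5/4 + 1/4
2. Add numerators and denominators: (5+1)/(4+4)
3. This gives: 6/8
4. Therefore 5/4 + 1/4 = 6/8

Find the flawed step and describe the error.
Step 2: Add numerators and denominators: (5+1)/(4+4)

Step 2 incorrectly adds fractions by separately adding numerators and denominators. This is wrong. The correct method requires a common denominator: 5/4 + 1/4 = (5×4 + 1×4)/(4×4) = 24/16 = 3/2. The method used gives 6/8, which is different.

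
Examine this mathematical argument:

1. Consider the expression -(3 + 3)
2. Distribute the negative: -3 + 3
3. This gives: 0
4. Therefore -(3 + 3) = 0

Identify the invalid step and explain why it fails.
Step 2: Distribute the negative: -3 + 3

Step 2 incorrectly distributes the negative sign. The correct distribution is -(3 + 3) = -3 - 3 = -6. The negative must be applied to both terms, not just the first. The error treats -(3 + 3) as -3 + 3, which equals 0 instead of -6.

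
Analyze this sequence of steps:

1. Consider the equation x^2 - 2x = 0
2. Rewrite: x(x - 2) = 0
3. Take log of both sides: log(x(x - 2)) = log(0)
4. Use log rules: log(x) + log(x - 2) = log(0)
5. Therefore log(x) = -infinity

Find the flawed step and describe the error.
Step 3: Take log of both sides: log(x(x - 2)) = log(0)

Step 3 takes the logarithm of both sides, resulting in log(0) on the right side. The logarithm is only defined for positive numbers; log(0) is undefined (approaches negative infinity). This operation is invalid.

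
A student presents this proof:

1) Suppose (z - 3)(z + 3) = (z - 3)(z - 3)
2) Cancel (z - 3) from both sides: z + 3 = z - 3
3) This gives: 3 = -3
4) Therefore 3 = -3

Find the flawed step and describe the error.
Step 2: Cancel (z - 3) from both sides: z + 3 = z - 3

Step 2 cancels (z - 3) from both sides. This is only valid if (z - 3) ≠ 0, i.e., z ≠ 3. When z = 3, both sides equal zero regardless of the other factors. The correct approach requires considering z = 3 as a separate case.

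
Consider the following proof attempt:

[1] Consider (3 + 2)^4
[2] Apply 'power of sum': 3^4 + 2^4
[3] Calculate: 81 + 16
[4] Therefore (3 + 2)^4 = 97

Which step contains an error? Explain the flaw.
Step 2: Apply 'power of sum': 3^4 + 2^4

Step 2 incorrectly applies a non-existent rule '(a+b)^n = a^n + b^n'. This is false in general. The correct expansion uses the binomial theorem. The actual value is (3 + 2)^4 = 5^4 = 625, not 97.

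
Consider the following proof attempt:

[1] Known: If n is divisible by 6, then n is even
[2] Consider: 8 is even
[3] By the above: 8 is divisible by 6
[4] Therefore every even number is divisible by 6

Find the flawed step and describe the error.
Step 3: By the above: 8 is divisible by 6

Step 3 commits the fallacy of affirming the consequent. The known fact 'divisible by 6 → even' does NOT imply 'even → divisible by 6'. That would be the converse, which is false. For example, 8 is even but 8 ÷ 6 = 1.33, which is not an integer.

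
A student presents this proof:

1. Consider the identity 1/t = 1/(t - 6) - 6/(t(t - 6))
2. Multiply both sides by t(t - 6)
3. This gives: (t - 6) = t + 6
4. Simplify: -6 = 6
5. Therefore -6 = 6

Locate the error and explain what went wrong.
Step 3: This gives: (t - 6) = t + 6

Step 3 makes a sign error when clearing denominators. Multiplying -6/(t(t - 6)) by t(t - 6) gives -6, not +6. The correct result is (t - 6) = t - 6, which is trivially true, not (t - 6) = t + 6. (Step 1 is a valid identity: 1/(t - 6) - 6/(t(t - 6)) = (t - 6)/(t(t - 6)) = 1/t.)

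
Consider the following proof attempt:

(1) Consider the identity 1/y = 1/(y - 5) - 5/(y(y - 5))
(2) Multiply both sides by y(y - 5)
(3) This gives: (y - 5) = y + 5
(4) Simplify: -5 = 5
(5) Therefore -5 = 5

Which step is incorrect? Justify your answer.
Step 3: This gives: (y - 5) = y + 5

Step 3 makes a sign error when clearing denominators. Multiplying -5/(y(y - 5)) by y(y - 5) gives -5, not +5. The correct result is (y - 5) = y - 5, which is trivially true, not (y - 5) = y + 5. (Step 1 is a valid identity: 1/(y - 5) - 5/(y(y - 5)) = (y - 5)/(y(y - 5)) = 1/y.)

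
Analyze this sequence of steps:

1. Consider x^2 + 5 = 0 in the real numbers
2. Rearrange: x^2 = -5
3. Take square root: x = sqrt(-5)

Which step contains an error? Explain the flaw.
Step 3: Take square root: x = sqrt(-5)

Step 3 takes the square root of -5, which is negative. In the real number system, the square root of a negative number is undefined. The equation x^2 + 5 = 0 has no real solutions. Square roots of negative numbers only exist in the complex numbers.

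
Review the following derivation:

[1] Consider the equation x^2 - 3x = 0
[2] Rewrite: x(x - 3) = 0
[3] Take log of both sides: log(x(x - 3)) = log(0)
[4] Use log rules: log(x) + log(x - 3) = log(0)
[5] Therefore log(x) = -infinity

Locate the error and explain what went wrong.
Step 3: Take log of both sides: log(x(x - 3)) = log(0)

Step 3 takes the logarithm of both sides, resulting in log(0) on the right side. The logarithm is only defined for positive numbers; log(0) is undefined (approaches negative infinity). This operation is invalid.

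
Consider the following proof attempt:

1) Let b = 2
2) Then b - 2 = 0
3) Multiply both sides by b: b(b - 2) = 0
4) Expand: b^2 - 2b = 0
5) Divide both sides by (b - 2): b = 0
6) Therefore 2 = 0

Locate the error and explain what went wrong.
Step 5: Divide both sides by (b - 2): b = 0

Step 5 divides both sides by (b - 2). However, since b = 2, we have (b - 2) = 0. Division by zero is undefined, making this step invalid.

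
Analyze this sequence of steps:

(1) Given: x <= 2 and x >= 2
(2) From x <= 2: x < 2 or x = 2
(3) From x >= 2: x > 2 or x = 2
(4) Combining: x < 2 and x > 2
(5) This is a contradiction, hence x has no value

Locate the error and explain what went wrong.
Step 4: Combining: x < 2 and x > 2

Step 4 incorrectly combines the conditions. From x <= 2 and x >= 2, the intersection is x = 2. The error treats the 'or' cases as 'and' requirements. The correct conclusion is that x = 2 is the unique solution, not that no solution exists.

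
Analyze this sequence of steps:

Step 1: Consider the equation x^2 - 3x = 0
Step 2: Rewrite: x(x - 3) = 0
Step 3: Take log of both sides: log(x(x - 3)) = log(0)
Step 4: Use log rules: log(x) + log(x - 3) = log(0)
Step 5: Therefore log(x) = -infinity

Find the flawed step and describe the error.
Step 3: Take log of both sides: log(x(x - 3)) = log(0)

Step 3 takes the logarithm of both sides, resulting in log(0) on the right side. The logarithm is only defined for positive numbers; log(0) is undefined (approaches negative infinity). This operation is invalid.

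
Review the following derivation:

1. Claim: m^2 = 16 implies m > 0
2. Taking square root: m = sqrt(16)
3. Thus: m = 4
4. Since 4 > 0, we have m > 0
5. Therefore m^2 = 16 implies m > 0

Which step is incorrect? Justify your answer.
Step 2: Taking square root: m = sqrt(16)

Step 2 takes the square root and assumes the positive root only. The equation m^2 = 16 actually has two solutions: m = 4 and m = -4. The proof silently assumes m > 0 without justification, then uses this assumption to conclude m > 0, which is circular. The counterexample m = -4 shows the claim is false.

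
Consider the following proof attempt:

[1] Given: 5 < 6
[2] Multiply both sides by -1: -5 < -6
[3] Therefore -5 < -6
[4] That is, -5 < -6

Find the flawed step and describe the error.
Step 2: Multiply both sides by -1: -5 < -6

Step 2 multiplies both sides by -1 but fails to reverse the inequality sign. When multiplying (or dividing) an inequality by a negative number, the direction must be reversed. Since 5 < 6, we should get -5 > -6, i.e., -5 > -6.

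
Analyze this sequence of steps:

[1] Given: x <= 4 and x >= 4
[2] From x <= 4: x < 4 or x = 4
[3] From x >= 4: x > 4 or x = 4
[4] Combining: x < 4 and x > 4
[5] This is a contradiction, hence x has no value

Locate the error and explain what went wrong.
Step 4: Combining: x < 4 and x > 4

Step 4 incorrectly combines the conditions. From x <= 4 and x >= 4, the intersection is x = 4. The error treats the 'or' cases as 'and' requirements. The correct conclusion is that x = 4 is the unique solution, not that no solution exists.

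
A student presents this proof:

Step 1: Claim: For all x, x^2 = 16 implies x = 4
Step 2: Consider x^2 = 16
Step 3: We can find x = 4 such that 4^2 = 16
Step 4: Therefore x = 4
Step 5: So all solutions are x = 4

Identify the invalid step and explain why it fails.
Step 4: Therefore x = 4

Step 4 incorrectly concludes that x = 4 is the only solution. The proof shows that x = 4 is A solution (existence), but does not show it is the ONLY solution (uniqueness). In fact, x = -4 is also a solution since (-4)^2 = 16. Finding one solution doesn't prove there are no others.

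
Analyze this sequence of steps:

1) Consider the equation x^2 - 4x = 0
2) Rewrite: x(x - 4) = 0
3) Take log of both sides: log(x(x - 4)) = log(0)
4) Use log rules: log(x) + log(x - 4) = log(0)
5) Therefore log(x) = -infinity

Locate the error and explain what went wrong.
Step 3: Take log of both sides: log(x(x - 4)) = log(0)

Step 3 takes the logarithm of both sides, resulting in log(0) on the right side. The logarithm is only defined for positive numbers; log(0) is undefined (approaches negative infinity). This operation is invalid.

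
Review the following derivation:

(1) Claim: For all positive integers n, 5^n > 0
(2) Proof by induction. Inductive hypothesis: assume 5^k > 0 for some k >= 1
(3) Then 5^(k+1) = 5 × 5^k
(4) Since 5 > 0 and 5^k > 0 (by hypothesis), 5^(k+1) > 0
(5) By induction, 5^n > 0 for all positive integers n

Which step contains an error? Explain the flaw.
Step 5: By induction, 5^n > 0 for all positive integers n

Step 5 concludes the proof by induction, but no base case was ever established. A valid induction proof requires: (1) a base case proving 5^1 > 0, and (2) an inductive step showing IF 5^k > 0 THEN 5^(k+1) > 0. Steps 2-4 correctly establish the inductive step, but without the base case the conclusion in step 5 does not follow.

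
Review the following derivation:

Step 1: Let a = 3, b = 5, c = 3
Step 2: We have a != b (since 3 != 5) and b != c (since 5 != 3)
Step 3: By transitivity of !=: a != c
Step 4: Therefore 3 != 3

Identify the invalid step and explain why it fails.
Step 3: By transitivity of !=: a != c

Step 3 incorrectly applies transitivity to the '!=' relation. Transitivity states: if a R b and b R c, then a R c. However, '!=' is not transitive. Counterexample: 3 != 5 and 5 != 3, but 3 = 3 (both equal 3). Transitivity holds for relations like <, <=, =, but not for !=.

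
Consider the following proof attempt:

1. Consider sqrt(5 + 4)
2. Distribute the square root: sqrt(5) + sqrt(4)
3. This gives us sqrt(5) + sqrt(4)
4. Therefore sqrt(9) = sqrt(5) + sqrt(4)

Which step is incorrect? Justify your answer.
Step 2: Distribute the square root: sqrt(5) + sqrt(4)

Step 2 incorrectly 'distributes' the square root over addition. The square root function does not distribute: sqrt(a + b) ≠ sqrt(a) + sqrt(b). In fact, sqrt(5 + 4) = sqrt(9) ≈ 3.0000, while sqrt(5) + sqrt(4) ≈ 4.2361.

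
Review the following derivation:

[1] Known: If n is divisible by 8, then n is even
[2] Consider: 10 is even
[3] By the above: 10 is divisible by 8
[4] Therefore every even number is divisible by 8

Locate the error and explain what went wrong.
Step 3: By the above: 10 is divisible by 8

Step 3 commits the fallacy of affirming the consequent. The known fact 'divisible by 8 → even' does NOT imply 'even → divisible by 8'. That would be the converse, which is false. For example, 10 is even but 10 ÷ 8 = 1.25, which is not an integer.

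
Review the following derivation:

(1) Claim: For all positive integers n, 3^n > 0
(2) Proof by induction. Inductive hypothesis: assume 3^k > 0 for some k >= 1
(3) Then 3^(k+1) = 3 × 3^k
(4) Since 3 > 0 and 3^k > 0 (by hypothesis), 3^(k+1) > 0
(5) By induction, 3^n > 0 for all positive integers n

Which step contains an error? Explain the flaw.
Step 5: By induction, 3^n > 0 for all positive integers n

Step 5 concludes the proof by induction, but no base case was ever established. A valid induction proof requires: (1) a base case proving 3^1 > 0, and (2) an inductive step showing IF 3^k > 0 THEN 3^(k+1) > 0. Steps 2-4 correctly establish the inductive step, but without the base case the conclusion in step 5 does not follow.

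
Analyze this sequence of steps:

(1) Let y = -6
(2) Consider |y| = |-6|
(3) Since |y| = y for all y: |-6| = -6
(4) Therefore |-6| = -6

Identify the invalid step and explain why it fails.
Step 3: Since |y| = y for all y: |-6| = -6

Step 3 incorrectly states that |y| = y for all y. The correct definition is |y| = y when y >= 0, and |y| = -y when y < 0. Since -6 < 0, we have |-6| = -(-6) = 6, not -6.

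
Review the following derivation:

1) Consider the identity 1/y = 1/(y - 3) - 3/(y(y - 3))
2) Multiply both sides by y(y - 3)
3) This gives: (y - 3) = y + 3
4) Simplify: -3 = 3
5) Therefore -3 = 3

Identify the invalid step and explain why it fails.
Step 3: This gives: (y - 3) = y + 3

Step 3 makes a sign error when clearing denominators. Multiplying -3/(y(y - 3)) by y(y - 3) gives -3, not +3. The correct result is (y - 3) = y - 3, which is trivially true, not (y - 3) = y + 3. (Step 1 is a valid identity: 1/(y - 3) - 3/(y(y - 3)) = (y - 3)/(y(y - 3)) = 1/y.)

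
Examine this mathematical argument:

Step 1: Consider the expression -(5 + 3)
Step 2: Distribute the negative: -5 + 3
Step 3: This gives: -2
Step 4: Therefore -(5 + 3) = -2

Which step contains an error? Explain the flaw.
Step 2: Distribute the negative: -5 + 3

Step 2 incorrectly distributes the negative sign. The correct distribution is -(5 + 3) = -5 - 3 = -8. The negative must be applied to both terms, not just the first. The error treats -(5 + 3) as -5 + 3, which equals -2 instead of -8.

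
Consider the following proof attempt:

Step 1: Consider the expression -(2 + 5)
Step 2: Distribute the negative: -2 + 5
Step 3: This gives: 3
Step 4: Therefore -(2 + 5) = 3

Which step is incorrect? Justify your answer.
Step 2: Distribute the negative: -2 + 5

Step 2 incorrectly distributes the negative sign. The correct distribution is -(2 + 5) = -2 - 5 = -7. The negative must be applied to both terms, not just the first. The error treats -(2 + 5) as -2 + 5, which equals 3 instead of -7.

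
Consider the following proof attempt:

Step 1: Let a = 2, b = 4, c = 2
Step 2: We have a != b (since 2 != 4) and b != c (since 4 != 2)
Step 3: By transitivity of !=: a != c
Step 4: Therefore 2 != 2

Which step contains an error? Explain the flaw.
Step 3: By transitivity of !=: a != c

Step 3 incorrectly applies transitivity to the '!=' relation. Transitivity states: if a R b and b R c, then a R c. However, '!=' is not transitive. Counterexample: 2 != 4 and 4 != 2, but 2 = 2 (both equal 2). Transitivity holds for relations like <, <=, =, but not for !=.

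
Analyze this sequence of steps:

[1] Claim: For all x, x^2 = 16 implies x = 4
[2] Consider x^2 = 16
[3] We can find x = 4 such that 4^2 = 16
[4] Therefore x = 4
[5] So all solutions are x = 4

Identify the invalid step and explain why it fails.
Step 4: Therefore x = 4

Step 4 incorrectly concludes that x = 4 is the only solution. The proof shows that x = 4 is A solution (existence), but does not show it is the ONLY solution (uniqueness). In fact, x = -4 is also a solution since (-4)^2 = 16. Finding one solution doesn't prove there are no others.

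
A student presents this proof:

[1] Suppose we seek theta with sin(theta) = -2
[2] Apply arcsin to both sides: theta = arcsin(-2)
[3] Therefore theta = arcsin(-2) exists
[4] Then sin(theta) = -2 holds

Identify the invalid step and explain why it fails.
Step 2: Apply arcsin to both sides: theta = arcsin(-2)

Step 2 applies arcsin to -2. However, arcsin(x) is only defined for x in [-1, 1] because sin(theta) can only produce values in that range. Since |-2| > 1, arcsin(-2) is undefined. There is no angle whose sine equals -2.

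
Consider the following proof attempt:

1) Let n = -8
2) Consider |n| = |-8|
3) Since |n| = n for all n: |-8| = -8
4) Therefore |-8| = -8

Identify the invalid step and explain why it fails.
Step 3: Since |n| = n for all n: |-8| = -8

Step 3 incorrectly states that |n| = n for all n. The correct definition is |n| = n when n >= 0, and |n| = -n when n < 0. Since -8 < 0, we have |-8| = -(-8) = 8, not -8.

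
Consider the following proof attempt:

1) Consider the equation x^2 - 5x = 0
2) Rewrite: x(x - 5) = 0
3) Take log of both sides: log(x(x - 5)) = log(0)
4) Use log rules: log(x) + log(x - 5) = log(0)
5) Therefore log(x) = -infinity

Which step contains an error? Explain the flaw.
Step 3: Take log of both sides: log(x(x - 5)) = log(0)

Step 3 takes the logarithm of both sides, resulting in log(0) on the right side. The logarithm is only defined for positive numbers; log(0) is undefined (approaches negative infinity). This operation is invalid.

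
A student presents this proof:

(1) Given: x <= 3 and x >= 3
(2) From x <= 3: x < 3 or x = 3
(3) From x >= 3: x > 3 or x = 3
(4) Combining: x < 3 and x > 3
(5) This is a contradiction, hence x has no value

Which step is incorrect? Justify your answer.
Step 4: Combining: x < 3 and x > 3

Step 4 incorrectly combines the conditions. From x <= 3 and x >= 3, the intersection is x = 3. The error treats the 'or' cases as 'and' requirements. The correct conclusion is that x = 3 is the unique solution, not that no solution exists.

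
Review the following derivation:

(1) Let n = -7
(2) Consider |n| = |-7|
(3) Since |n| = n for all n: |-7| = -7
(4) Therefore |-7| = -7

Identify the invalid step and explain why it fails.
Step 3: Since |n| = n for all n: |-7| = -7

Step 3 incorrectly states that |n| = n for all n. The correct definition is |n| = n when n >= 0, and |n| = -n when n < 0. Since -7 < 0, we have |-7| = -(-7) = 7, not -7.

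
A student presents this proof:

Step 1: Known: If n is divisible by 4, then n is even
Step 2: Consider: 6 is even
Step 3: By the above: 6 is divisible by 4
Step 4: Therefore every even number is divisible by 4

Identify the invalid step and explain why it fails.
Step 3: By the above: 6 is divisible by 4

Step 3 commits the fallacy of affirming the consequent. The known fact 'divisible by 4 → even' does NOT imply 'even → divisible by 4'. That would be the converse, which is false. For example, 6 is even but 6 ÷ 4 = 1.50, which is not an integer.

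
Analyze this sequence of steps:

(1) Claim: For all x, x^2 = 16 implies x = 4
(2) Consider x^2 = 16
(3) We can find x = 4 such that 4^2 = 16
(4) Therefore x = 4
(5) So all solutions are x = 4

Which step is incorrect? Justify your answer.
Step 4: Therefore x = 4

Step 4 incorrectly concludes that x = 4 is the only solution. The proof shows that x = 4 is A solution (existence), but does not show it is the ONLY solution (uniqueness). In fact, x = -4 is also a solution since (-4)^2 = 16. Finding one solution doesn't prove there are no others.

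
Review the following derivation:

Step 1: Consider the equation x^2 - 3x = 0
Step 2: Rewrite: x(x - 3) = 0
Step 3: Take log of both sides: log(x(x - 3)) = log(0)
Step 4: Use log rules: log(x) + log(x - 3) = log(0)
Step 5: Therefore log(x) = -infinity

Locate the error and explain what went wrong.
Step 3: Take log of both sides: log(x(x - 3)) = log(0)

Step 3 takes the logarithm of both sides, resulting in log(0) on the right side. The logarithm is only defined for positive numbers; log(0) is undefined (approaches negative infinity). This operation is invalid.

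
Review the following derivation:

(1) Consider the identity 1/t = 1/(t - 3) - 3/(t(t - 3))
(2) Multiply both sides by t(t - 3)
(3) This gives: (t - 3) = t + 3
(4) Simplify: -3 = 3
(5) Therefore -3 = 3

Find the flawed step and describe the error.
Step 3: This gives: (t - 3) = t + 3

Step 3 makes a sign error when clearing denominators. Multiplying -3/(t(t - 3)) by t(t - 3) gives -3, not +3. The correct result is (t - 3) = t - 3, which is trivially true, not (t - 3) = t + 3. (Step 1 is a valid identity: 1/(t - 3) - 3/(t(t - 3)) = (t - 3)/(t(t - 3)) = 1/t.)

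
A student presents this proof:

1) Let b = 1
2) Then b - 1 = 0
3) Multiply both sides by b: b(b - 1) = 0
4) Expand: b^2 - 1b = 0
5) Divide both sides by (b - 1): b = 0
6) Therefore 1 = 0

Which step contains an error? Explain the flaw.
Step 5: Divide both sides by (b - 1): b = 0

Step 5 divides both sides by (b - 1). However, since b = 1, we have (b - 1) = 0. Division by zero is undefined, making this step invalid.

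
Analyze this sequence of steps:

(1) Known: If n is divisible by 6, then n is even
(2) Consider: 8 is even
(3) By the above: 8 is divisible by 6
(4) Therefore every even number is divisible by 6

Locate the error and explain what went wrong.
Step 3: By the above: 8 is divisible by 6

Step 3 commits the fallacy of affirming the consequent. The known fact 'divisible by 6 → even' does NOT imply 'even → divisible by 6'. That would be the converse, which is false. For example, 8 is even but 8 ÷ 6 = 1.33, which is not an integer.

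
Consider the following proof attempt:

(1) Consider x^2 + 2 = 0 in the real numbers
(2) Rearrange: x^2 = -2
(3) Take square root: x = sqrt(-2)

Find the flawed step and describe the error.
Step 3: Take square root: x = sqrt(-2)

Step 3 takes the square root of -2, which is negative. In the real number system, the square root of a negative number is undefined. The equation x^2 + 2 = 0 has no real solutions. Square roots of negative numbers only exist in the complex numbers.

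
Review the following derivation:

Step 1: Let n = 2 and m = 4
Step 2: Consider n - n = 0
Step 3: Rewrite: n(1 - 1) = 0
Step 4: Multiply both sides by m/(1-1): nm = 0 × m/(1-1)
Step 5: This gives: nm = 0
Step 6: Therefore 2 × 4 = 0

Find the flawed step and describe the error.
Step 4: Multiply both sides by m/(1-1): nm = 0 × m/(1-1)

Step 4 multiplies both sides by m/(1-1). However, 1-1 = 0, so this is multiplication by m/0, which is undefined. We cannot multiply by an undefined expression.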